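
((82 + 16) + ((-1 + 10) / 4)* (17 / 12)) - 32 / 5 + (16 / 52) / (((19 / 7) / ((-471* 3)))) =-1292119 / 19760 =-65.39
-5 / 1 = -5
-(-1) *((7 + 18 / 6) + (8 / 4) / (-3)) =28 / 3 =9.33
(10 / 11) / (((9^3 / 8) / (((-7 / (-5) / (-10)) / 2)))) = -28 / 40095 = -0.00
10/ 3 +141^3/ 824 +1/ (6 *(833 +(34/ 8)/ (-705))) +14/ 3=6600371946239/ 1935611432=3409.97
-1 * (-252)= 252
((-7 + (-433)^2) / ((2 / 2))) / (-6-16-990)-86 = -137257 / 506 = -271.26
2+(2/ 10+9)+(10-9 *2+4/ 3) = 68/ 15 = 4.53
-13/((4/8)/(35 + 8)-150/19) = 21242/12881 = 1.65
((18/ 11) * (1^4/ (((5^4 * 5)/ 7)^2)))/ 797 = 882/ 85615234375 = 0.00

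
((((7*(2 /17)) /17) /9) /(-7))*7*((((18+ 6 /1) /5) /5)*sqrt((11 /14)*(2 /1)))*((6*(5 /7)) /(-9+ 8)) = 32*sqrt(77) /10115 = 0.03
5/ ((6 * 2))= 5/ 12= 0.42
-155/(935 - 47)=-0.17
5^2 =25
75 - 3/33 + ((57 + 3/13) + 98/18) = 177071/1287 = 137.58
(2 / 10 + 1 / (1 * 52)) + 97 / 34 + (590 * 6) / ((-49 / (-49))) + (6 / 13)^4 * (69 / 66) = 378469446653 / 106818140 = 3543.12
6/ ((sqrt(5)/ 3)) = 18 * sqrt(5)/ 5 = 8.05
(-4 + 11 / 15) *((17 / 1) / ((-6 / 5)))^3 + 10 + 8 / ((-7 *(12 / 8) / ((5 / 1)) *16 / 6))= 42167855 / 4536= 9296.26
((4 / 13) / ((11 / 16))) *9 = 576 / 143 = 4.03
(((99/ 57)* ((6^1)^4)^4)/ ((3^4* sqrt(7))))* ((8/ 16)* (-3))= -1724011610112* sqrt(7)/ 133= -34295533667.25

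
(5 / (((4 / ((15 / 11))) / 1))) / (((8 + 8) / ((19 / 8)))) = 1425 / 5632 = 0.25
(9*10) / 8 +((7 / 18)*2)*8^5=917909 / 36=25497.47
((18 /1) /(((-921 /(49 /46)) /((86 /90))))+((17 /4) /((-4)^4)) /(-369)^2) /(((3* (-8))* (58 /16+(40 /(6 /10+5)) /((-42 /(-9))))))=4798321992919 /29845336031861760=0.00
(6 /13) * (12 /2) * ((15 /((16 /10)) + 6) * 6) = 3321 /13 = 255.46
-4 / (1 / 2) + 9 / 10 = -71 / 10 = -7.10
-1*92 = -92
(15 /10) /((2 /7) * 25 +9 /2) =21 /163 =0.13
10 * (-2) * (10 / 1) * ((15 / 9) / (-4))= 250 / 3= 83.33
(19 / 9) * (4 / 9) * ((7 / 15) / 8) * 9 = 133 / 270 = 0.49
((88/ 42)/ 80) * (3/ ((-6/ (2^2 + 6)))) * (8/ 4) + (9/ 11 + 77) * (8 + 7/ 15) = 507121/ 770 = 658.60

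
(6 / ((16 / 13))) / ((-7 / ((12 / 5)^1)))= -117 / 70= -1.67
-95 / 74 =-1.28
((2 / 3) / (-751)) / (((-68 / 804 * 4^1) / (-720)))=-24120 / 12767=-1.89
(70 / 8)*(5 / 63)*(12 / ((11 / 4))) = 100 / 33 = 3.03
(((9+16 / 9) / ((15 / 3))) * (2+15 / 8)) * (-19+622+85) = 258602 / 45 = 5746.71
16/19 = 0.84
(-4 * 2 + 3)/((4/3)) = -15/4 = -3.75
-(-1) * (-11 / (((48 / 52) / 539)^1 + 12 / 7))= -77077 / 12024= -6.41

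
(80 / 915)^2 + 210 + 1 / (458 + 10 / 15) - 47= 7511633555 / 46080864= 163.01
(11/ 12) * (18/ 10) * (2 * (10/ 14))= 33/ 14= 2.36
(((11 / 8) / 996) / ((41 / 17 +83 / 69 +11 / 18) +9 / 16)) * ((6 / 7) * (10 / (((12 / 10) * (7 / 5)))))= 146625 / 99678103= 0.00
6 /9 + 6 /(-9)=0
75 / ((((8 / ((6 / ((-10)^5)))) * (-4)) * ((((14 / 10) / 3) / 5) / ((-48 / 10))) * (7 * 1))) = -81 / 78400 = -0.00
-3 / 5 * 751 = -2253 / 5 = -450.60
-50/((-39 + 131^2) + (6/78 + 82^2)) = -650/309999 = -0.00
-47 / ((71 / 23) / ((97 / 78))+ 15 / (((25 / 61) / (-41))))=524285 / 16711503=0.03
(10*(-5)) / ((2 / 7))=-175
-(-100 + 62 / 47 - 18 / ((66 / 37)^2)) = 1186739 / 11374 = 104.34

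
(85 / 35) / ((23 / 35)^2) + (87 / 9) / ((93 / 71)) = 1919236 / 147591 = 13.00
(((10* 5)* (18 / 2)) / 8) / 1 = 225 / 4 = 56.25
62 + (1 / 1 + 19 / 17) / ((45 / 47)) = 5458 / 85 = 64.21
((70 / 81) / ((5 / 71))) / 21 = 142 / 243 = 0.58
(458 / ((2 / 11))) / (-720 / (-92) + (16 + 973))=57937 / 22927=2.53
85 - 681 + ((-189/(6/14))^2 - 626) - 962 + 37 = 192334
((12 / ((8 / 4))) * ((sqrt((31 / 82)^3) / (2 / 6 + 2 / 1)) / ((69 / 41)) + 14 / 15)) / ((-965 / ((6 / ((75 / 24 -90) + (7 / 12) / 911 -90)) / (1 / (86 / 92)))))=0.00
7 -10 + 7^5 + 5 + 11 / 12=201719 / 12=16809.92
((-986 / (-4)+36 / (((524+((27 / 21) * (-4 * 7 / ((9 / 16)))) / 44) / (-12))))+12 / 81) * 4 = 12716834 / 12933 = 983.29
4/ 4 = 1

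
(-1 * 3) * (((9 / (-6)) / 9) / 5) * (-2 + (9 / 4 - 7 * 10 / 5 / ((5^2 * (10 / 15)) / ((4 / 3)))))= -87 / 1000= -0.09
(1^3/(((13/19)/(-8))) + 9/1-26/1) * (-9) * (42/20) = 542.28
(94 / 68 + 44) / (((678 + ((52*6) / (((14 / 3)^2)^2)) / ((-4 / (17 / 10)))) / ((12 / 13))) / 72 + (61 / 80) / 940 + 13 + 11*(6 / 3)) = 10029480249600 / 9988736852629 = 1.00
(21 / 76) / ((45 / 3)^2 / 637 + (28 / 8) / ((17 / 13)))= 227409 / 2493446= 0.09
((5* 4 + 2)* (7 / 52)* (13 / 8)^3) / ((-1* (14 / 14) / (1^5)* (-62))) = 0.20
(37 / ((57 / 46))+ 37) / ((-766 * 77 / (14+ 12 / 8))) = -118141 / 6723948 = -0.02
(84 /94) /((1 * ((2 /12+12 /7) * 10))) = 882 /18565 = 0.05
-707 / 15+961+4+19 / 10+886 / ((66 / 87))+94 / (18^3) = 334824023 / 160380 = 2087.69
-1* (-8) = 8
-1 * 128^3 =-2097152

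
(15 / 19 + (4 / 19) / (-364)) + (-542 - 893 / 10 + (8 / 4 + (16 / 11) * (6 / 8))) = -119329047 / 190190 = -627.42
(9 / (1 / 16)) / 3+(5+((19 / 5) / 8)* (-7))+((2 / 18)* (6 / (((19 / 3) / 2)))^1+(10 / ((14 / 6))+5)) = 314791 / 5320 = 59.17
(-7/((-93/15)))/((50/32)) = 112/155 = 0.72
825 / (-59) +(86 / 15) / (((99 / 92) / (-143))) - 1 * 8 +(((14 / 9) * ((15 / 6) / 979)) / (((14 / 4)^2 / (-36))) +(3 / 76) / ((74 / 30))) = -120317459178839 / 153490615740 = -783.88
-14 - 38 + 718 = 666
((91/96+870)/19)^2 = 6990799321/3326976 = 2101.25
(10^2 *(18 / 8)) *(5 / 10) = 225 / 2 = 112.50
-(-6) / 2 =3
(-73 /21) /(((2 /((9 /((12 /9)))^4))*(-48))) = 4310577 /57344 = 75.17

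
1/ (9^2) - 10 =-809/ 81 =-9.99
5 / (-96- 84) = -1 / 36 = -0.03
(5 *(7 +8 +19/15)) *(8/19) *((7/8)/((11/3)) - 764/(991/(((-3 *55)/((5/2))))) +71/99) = 9927382780/5592213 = 1775.22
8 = 8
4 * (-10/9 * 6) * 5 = -400/3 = -133.33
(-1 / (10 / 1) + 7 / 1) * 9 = 621 / 10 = 62.10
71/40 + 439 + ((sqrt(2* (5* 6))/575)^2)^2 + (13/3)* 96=856.78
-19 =-19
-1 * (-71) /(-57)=-71 /57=-1.25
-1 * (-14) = 14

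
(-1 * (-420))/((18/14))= 980/3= 326.67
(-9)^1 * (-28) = 252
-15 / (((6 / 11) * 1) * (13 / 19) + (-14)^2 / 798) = -9405 / 388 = -24.24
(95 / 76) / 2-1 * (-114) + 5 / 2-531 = -3311 / 8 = -413.88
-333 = -333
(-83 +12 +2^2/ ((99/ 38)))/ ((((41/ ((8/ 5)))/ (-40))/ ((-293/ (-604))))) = 32239376/ 612909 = 52.60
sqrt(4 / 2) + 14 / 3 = 6.08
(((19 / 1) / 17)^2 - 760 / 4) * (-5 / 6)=157.29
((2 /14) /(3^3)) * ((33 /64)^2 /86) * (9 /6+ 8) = 2299 /14794752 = 0.00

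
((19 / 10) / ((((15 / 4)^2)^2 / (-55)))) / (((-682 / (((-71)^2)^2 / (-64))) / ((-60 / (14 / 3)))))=3955.53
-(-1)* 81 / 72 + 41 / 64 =113 / 64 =1.77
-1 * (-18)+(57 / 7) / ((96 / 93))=5799 / 224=25.89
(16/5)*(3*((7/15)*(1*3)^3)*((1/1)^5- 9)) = -24192/25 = -967.68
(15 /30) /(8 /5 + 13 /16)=40 /193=0.21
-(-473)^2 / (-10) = 223729 / 10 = 22372.90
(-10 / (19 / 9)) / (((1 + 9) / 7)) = -63 / 19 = -3.32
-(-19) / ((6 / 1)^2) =19 / 36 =0.53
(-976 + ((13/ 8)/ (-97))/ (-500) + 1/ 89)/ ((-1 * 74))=33702842843/ 2555368000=13.19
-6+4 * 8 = 26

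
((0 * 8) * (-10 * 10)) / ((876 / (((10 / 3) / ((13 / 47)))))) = 0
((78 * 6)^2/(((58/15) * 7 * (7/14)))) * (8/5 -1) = 1971216/203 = 9710.42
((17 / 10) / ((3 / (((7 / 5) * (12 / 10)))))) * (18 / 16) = 1071 / 1000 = 1.07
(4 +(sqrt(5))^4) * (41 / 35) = 1189 / 35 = 33.97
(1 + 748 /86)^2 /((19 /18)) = 3130002 /35131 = 89.10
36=36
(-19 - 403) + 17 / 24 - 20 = -441.29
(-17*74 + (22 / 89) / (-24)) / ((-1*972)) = 1343555 / 1038096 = 1.29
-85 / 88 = -0.97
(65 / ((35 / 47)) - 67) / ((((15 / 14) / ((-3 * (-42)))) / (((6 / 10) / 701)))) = 35784 / 17525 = 2.04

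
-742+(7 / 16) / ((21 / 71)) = -740.52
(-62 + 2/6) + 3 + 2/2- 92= -449/3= -149.67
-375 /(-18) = 125 /6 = 20.83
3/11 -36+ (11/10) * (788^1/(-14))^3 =-196185.24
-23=-23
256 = 256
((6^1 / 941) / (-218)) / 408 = -1 / 13949384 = -0.00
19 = 19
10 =10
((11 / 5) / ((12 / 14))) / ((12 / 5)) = 77 / 72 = 1.07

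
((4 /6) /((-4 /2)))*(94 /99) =-94 /297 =-0.32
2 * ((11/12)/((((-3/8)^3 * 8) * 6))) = -176/243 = -0.72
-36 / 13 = -2.77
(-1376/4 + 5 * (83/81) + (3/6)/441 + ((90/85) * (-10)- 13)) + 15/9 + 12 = -47068757/134946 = -348.80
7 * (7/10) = 49/10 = 4.90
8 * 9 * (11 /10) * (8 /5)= 3168 /25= 126.72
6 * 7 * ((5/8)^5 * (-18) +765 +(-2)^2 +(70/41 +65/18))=32696409893/1007616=32449.28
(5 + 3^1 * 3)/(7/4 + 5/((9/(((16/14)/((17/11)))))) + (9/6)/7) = 59976/10175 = 5.89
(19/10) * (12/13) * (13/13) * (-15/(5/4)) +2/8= -5407/260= -20.80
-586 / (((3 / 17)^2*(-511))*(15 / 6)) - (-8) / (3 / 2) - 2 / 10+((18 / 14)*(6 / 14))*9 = 3995498 / 160965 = 24.82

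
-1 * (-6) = 6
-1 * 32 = -32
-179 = -179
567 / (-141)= -189 / 47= -4.02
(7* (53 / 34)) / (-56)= -53 / 272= -0.19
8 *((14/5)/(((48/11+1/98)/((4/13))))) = 482944/306475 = 1.58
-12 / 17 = -0.71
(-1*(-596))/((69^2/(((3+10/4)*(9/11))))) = 298/529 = 0.56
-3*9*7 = -189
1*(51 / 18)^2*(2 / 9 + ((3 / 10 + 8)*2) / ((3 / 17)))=756.93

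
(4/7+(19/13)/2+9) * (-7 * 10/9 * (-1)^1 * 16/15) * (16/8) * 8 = 160000/117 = 1367.52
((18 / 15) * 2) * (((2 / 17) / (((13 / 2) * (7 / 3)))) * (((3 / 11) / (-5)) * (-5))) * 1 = 432 / 85085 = 0.01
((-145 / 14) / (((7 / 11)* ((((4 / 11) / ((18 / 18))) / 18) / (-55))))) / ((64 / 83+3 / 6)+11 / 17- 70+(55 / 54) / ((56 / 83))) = -1323455492700 / 1988383663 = -665.59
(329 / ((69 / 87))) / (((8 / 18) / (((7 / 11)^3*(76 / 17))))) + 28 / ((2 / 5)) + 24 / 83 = 49483622773 / 43194943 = 1145.59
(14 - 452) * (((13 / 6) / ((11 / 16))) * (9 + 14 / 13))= -153008 / 11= -13909.82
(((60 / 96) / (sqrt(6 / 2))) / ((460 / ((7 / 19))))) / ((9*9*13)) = 7*sqrt(3) / 44175456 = 0.00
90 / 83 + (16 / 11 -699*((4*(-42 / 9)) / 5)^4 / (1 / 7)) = -14644538380838 / 15406875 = -950519.71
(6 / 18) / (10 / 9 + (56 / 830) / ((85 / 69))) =105825 / 370138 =0.29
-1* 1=-1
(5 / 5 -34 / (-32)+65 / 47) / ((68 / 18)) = 23319 / 25568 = 0.91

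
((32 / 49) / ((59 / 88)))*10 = 28160 / 2891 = 9.74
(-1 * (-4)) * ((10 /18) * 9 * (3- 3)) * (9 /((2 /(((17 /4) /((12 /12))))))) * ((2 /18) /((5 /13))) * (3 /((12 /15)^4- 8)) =0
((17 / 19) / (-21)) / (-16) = 0.00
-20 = -20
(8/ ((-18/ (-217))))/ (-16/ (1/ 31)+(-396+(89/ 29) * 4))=-6293/ 57402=-0.11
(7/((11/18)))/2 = 63/11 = 5.73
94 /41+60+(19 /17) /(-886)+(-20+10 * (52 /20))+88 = 96516517 /617542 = 156.29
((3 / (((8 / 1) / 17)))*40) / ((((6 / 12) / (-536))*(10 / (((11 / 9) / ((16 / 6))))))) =-12529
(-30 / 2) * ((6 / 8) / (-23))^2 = -135 / 8464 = -0.02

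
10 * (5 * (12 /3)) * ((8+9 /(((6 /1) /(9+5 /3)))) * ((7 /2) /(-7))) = -2400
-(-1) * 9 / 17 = 9 / 17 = 0.53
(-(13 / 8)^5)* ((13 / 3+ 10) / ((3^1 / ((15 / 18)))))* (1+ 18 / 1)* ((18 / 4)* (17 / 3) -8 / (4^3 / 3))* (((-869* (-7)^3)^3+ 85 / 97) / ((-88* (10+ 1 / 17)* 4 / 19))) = 2889047980377110231647686745 / 944013312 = 3060389025930505344.03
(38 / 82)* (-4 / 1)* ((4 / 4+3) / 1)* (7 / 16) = -133 / 41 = -3.24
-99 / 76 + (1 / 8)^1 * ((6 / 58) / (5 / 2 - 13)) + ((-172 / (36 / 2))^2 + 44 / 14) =29100905 / 312417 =93.15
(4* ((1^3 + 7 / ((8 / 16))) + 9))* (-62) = -5952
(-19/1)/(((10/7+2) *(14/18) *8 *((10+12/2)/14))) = -399/512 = -0.78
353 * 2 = 706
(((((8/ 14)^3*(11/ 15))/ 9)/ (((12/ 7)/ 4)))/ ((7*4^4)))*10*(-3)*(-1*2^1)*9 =11/ 1029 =0.01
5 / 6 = 0.83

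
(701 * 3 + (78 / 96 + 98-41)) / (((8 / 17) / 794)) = 233333177 / 64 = 3645830.89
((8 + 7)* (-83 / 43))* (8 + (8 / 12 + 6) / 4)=-12035 / 43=-279.88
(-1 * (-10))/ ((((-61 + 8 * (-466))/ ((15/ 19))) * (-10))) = 5/ 23997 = 0.00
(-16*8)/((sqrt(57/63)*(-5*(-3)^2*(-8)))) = -16*sqrt(399)/855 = -0.37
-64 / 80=-4 / 5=-0.80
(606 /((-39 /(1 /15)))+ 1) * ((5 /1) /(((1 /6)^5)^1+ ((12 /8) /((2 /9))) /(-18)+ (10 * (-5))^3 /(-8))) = -18144 /1579462105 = -0.00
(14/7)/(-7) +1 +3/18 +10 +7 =751/42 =17.88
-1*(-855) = 855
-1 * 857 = -857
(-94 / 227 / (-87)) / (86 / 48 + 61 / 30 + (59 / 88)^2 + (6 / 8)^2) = 3639680 / 3698770461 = 0.00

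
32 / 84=0.38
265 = 265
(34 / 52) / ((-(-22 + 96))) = -17 / 1924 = -0.01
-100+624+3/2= 1051/2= 525.50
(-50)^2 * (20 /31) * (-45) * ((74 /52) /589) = -41625000 /237367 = -175.36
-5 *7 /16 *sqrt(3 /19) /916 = -35 *sqrt(57) /278464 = -0.00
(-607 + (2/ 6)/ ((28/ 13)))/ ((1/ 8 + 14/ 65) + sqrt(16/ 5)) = 191750/ 2863 - 1352000* sqrt(5)/ 8589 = -285.01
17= 17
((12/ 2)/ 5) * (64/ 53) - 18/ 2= -2001/ 265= -7.55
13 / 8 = 1.62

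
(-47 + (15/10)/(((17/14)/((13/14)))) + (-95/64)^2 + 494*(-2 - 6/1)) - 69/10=-1393527659/348160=-4002.55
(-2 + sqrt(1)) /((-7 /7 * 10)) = 0.10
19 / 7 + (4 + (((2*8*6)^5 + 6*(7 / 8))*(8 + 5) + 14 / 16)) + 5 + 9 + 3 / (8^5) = 24313500645617685 / 229376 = 105998450777.84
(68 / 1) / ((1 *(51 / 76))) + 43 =433 / 3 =144.33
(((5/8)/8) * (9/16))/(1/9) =405/1024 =0.40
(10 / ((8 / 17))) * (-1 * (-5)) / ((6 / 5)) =2125 / 24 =88.54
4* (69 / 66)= 46 / 11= 4.18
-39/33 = -13/11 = -1.18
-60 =-60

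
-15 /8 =-1.88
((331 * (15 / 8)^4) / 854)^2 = 280792859765625 / 12235892064256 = 22.95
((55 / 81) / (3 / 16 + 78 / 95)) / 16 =5225 / 124173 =0.04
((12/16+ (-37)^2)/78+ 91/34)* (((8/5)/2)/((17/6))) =107339/18785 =5.71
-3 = -3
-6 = -6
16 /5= 3.20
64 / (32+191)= 64 / 223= 0.29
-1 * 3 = -3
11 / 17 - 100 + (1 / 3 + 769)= 34169 / 51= 669.98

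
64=64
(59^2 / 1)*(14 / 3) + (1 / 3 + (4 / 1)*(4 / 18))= 146213 / 9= 16245.89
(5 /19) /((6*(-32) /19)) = -5 /192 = -0.03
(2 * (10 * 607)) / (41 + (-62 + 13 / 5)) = -15175 / 23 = -659.78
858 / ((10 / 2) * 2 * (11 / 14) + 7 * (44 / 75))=40950 / 571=71.72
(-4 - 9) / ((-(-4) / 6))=-39 / 2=-19.50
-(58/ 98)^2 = -841/ 2401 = -0.35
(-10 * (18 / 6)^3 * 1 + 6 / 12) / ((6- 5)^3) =-539 / 2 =-269.50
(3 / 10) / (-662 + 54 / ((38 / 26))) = -57 / 118760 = -0.00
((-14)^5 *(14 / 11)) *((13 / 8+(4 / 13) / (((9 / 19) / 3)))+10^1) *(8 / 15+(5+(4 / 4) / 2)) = -56057234.63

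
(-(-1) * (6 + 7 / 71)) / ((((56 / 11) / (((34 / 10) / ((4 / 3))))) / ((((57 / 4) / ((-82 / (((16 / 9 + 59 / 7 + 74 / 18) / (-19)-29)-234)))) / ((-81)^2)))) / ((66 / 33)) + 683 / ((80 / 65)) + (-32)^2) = 409017557168 / 115478610144723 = 0.00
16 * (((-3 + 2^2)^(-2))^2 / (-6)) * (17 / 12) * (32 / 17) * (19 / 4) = -304 / 9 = -33.78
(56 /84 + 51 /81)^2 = 1225 /729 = 1.68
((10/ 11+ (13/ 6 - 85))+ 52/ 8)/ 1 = -2489/ 33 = -75.42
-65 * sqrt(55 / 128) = -65 * sqrt(110) / 16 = -42.61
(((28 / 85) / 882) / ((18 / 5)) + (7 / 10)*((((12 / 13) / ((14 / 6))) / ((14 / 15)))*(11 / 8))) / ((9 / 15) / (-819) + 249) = 2045365 / 1248054048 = 0.00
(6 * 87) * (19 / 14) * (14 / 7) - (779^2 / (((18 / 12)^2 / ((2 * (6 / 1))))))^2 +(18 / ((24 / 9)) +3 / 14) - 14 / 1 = -2639659002490933 / 252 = -10474837311471.96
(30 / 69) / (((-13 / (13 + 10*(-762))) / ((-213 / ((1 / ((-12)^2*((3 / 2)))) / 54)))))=-188990742240 / 299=-632076061.00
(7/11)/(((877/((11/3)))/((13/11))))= 91/28941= 0.00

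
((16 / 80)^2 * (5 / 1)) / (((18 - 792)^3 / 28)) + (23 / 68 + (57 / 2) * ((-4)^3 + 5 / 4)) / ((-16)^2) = -70472268688451 / 10089781770240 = -6.98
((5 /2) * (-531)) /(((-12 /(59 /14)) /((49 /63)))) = 17405 /48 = 362.60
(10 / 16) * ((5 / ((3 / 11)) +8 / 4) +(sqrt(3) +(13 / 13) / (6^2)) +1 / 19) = 5 * sqrt(3) / 8 +69815 / 5472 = 13.84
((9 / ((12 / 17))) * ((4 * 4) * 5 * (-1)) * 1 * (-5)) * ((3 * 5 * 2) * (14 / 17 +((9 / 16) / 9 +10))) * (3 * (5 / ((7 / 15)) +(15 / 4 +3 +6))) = 937949625 / 8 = 117243703.12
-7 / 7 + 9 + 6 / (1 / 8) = 56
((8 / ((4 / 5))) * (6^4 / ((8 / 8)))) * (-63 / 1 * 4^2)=-13063680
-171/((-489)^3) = 19/12992241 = 0.00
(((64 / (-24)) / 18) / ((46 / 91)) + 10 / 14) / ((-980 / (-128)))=58592 / 1065015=0.06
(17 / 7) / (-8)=-17 / 56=-0.30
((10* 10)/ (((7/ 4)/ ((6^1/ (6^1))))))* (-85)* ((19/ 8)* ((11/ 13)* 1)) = -888250/ 91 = -9760.99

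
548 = 548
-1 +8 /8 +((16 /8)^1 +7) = 9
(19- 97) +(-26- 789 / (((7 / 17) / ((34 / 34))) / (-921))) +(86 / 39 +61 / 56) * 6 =642344735 / 364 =1764683.34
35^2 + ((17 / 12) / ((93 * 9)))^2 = 123580371889 / 100881936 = 1225.00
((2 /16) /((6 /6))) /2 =0.06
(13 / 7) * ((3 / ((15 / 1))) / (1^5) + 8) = 533 / 35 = 15.23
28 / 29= 0.97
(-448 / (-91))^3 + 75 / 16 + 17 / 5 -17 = 19405059 / 175760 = 110.41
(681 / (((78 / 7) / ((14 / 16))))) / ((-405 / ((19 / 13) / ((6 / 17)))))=-3592729 / 6570720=-0.55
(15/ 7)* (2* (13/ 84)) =65/ 98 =0.66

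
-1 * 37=-37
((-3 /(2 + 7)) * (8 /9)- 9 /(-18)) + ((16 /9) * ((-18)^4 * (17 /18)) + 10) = 9518375 /54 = 176266.20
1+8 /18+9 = 94 /9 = 10.44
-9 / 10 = -0.90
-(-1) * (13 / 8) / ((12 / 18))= 39 / 16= 2.44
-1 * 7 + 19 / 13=-72 / 13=-5.54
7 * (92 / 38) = 16.95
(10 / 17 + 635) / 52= 10805 / 884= 12.22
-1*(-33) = 33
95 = 95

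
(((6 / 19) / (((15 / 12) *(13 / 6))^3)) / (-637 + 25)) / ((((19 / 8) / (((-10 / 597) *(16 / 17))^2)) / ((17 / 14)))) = -0.00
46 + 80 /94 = 46.85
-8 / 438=-4 / 219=-0.02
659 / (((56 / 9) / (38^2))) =2141091 / 14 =152935.07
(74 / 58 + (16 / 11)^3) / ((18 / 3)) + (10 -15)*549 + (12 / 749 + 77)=-462673066861 / 173463906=-2667.26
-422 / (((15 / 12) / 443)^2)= -53002929.92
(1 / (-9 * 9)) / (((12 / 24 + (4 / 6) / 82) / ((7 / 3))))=-574 / 10125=-0.06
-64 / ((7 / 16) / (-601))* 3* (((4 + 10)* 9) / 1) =33232896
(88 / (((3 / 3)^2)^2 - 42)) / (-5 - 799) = 22 / 8241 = 0.00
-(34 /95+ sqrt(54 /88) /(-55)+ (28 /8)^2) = -4791 /380+ 3 * sqrt(33) /1210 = -12.59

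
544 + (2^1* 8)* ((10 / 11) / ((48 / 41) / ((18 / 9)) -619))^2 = 1692666966368 / 3111519961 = 544.00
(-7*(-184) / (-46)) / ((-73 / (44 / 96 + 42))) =7133 / 438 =16.29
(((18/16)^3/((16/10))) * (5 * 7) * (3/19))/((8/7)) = 2679075/622592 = 4.30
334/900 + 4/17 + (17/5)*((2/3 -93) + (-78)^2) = 155847889/7650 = 20372.27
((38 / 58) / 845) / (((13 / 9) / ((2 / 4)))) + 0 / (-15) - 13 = -8282519 / 637130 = -13.00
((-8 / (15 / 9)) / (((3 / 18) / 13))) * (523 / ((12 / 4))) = -326352 / 5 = -65270.40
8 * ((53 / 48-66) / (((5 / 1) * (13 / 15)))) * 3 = -9345 / 26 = -359.42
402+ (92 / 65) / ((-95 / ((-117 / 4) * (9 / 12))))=402.33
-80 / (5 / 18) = -288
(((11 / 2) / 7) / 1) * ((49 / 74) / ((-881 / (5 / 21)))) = -55 / 391164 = -0.00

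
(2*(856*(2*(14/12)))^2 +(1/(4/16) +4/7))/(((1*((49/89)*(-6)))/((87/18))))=-324339547976/27783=-11674029.01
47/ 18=2.61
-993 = -993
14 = 14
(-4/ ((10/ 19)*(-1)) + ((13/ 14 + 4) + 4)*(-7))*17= -9333/ 10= -933.30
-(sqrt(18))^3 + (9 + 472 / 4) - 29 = 98 - 54*sqrt(2) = 21.63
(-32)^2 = 1024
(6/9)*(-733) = -1466/3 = -488.67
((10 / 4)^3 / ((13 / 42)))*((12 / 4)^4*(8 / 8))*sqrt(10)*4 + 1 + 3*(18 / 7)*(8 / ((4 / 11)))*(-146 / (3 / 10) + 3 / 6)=-577559 / 7 + 212625*sqrt(10) / 13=-30786.94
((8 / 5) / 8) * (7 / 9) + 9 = 412 / 45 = 9.16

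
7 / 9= 0.78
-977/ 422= -2.32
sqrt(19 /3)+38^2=sqrt(57) /3+1444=1446.52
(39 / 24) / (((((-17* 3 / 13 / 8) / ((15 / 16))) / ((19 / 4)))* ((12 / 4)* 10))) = -3211 / 6528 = -0.49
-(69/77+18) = -1455/77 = -18.90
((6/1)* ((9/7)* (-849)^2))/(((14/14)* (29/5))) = 194616270/203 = 958700.84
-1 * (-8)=8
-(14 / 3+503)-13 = -1562 / 3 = -520.67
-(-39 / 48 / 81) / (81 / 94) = 611 / 52488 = 0.01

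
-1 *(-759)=759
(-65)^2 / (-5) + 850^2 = 721655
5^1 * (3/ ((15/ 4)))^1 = 4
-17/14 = -1.21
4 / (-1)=-4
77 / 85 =0.91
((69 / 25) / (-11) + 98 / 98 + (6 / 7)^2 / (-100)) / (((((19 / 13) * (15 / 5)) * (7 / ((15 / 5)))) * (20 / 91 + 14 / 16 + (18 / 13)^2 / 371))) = 1862124472 / 28251078625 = 0.07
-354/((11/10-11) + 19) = -38.90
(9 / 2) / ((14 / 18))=81 / 14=5.79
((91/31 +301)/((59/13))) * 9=1102374/1829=602.72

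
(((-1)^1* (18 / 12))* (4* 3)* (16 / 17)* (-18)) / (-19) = -5184 / 323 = -16.05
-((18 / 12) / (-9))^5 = 1 / 7776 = 0.00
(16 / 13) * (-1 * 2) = -32 / 13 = -2.46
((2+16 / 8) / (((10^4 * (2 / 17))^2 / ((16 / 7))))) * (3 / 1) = 867 / 43750000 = 0.00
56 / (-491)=-56 / 491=-0.11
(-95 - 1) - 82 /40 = -1961 /20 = -98.05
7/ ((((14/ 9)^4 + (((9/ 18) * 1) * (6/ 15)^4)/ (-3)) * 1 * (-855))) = -637875/ 455857576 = -0.00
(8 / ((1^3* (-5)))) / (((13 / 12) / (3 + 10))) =-96 / 5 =-19.20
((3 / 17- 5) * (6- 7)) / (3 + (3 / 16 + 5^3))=1312 / 34867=0.04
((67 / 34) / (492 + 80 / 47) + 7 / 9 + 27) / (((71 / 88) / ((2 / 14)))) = 4.92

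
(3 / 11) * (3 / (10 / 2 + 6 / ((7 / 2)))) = 63 / 517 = 0.12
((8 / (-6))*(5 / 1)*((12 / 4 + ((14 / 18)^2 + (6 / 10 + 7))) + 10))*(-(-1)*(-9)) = 34352 / 27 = 1272.30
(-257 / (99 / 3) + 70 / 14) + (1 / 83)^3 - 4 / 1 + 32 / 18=-283606253 / 56606913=-5.01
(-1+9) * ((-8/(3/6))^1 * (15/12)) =-160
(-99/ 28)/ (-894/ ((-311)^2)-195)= 1063931/ 58680188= 0.02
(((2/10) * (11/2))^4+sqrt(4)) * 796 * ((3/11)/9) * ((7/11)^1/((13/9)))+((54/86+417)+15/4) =38739417201/84548750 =458.19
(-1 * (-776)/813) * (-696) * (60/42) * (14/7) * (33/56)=-14852640/13279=-1118.51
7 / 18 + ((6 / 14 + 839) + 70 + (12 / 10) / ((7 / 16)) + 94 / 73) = 42027869 / 45990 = 913.85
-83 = -83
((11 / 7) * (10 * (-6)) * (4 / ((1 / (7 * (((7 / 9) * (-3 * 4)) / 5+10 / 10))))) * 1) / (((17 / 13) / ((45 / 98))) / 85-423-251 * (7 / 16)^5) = -7017490022400 / 1309613389177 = -5.36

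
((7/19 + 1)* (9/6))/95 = 39/1805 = 0.02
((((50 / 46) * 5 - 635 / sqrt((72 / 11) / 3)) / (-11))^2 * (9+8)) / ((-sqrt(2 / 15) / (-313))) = -422354375 * sqrt(55) / 5566+12487010324275 * sqrt(30) / 3072432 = 21697848.04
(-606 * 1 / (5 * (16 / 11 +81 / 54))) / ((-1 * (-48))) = -1111 / 1300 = -0.85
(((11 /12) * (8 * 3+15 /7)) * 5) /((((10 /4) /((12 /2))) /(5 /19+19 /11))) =76128 /133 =572.39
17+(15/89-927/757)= 1074193/67373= 15.94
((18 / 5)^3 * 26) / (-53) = -151632 / 6625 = -22.89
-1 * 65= -65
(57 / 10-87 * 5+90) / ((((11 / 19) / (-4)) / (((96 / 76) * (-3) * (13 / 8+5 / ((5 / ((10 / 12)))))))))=-1201122 / 55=-21838.58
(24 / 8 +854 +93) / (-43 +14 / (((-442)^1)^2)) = -92797900 / 4200319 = -22.09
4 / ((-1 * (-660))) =1 / 165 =0.01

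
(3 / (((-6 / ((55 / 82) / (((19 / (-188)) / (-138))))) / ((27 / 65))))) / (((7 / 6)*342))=-0.48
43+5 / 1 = 48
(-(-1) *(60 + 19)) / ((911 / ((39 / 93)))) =1027 / 28241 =0.04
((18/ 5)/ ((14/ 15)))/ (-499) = -27/ 3493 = -0.01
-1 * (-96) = 96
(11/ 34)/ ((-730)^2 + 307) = 11/ 18129038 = 0.00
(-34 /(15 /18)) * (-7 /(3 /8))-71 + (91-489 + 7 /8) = 11739 /40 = 293.48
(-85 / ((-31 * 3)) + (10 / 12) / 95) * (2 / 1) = 1087 / 589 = 1.85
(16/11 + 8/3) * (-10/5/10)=-136/165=-0.82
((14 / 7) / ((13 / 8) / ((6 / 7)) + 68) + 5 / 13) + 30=1326473 / 43615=30.41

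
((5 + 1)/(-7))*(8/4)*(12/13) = -144/91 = -1.58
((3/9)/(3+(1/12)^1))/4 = 1/37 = 0.03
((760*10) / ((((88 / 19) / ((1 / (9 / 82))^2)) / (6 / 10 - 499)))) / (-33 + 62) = -60489910880 / 25839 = -2341031.42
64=64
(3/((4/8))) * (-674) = -4044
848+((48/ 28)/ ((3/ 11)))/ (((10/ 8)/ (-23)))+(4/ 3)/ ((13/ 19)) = 1002308/ 1365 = 734.29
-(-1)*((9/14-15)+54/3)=51/14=3.64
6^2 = 36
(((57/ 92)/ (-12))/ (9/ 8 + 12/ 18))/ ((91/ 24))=-684/ 89999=-0.01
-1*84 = -84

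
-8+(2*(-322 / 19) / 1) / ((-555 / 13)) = -75988 / 10545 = -7.21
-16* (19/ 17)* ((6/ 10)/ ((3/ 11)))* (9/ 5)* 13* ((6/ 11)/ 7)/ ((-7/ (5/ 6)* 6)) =5928/ 4165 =1.42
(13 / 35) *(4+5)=117 / 35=3.34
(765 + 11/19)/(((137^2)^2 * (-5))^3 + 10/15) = -43638/311481081935860786816705027087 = -0.00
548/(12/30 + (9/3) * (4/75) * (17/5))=34250/59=580.51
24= 24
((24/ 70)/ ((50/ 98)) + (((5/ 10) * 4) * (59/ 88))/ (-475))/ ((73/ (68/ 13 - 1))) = 69929/ 1803100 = 0.04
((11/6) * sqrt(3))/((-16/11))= -121 * sqrt(3)/96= -2.18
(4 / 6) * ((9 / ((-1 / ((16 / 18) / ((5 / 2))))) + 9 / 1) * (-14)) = -812 / 15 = -54.13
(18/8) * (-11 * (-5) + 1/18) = 991/8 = 123.88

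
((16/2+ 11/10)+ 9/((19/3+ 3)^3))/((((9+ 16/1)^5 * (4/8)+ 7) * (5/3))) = 1000031/893230447200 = 0.00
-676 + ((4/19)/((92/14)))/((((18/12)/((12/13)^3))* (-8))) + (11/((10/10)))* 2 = -627900222/960089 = -654.00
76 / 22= 38 / 11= 3.45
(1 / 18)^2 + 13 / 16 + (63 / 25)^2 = 5804449 / 810000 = 7.17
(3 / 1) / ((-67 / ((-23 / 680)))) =69 / 45560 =0.00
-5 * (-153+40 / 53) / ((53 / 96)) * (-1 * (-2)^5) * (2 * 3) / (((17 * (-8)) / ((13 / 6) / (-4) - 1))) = 143305440 / 47753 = 3000.97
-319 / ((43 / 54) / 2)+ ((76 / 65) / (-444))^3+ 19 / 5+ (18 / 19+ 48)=-229668154294038028 / 306853486977375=-748.46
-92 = -92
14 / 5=2.80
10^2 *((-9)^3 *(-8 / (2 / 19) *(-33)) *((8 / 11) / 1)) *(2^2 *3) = -1595635200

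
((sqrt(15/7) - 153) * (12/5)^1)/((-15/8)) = 4896/25 - 32 * sqrt(105)/175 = 193.97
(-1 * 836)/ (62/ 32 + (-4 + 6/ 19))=254144/ 531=478.61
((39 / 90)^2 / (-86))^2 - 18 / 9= -11981491439 / 5990760000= -2.00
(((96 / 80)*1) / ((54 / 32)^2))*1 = 512 / 1215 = 0.42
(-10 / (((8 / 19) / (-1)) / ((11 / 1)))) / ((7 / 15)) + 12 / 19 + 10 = 303481 / 532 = 570.45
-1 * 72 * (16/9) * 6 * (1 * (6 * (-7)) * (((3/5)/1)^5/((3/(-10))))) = -8360.76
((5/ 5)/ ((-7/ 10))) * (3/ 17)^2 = -90/ 2023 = -0.04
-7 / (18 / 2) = -7 / 9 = -0.78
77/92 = 0.84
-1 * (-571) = 571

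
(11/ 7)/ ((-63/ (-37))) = 407/ 441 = 0.92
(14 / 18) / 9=7 / 81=0.09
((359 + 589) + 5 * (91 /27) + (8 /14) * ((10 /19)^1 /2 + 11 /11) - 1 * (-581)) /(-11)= -504886 /3591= -140.60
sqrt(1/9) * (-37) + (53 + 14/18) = 373/9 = 41.44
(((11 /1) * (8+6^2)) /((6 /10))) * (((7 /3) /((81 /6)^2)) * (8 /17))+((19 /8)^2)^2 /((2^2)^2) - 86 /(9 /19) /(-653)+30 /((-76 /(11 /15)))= 620073826244279 /90691309338624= 6.84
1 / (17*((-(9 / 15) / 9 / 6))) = -90 / 17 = -5.29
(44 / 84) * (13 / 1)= 143 / 21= 6.81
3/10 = 0.30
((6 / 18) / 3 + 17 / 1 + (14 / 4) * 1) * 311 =115381 / 18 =6410.06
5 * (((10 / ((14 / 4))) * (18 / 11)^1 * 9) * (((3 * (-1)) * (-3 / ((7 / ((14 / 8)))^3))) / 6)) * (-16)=-6075 / 77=-78.90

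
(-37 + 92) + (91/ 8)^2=11801/ 64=184.39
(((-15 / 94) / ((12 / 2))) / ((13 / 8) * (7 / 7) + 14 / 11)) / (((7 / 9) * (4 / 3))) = -99 / 11186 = -0.01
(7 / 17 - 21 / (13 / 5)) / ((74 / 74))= -1694 / 221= -7.67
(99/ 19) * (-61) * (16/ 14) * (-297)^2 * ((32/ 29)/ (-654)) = 22728283776/ 420413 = 54061.80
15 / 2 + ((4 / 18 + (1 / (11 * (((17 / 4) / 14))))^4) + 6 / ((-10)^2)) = 2143389774311 / 275136966225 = 7.79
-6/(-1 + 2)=-6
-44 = -44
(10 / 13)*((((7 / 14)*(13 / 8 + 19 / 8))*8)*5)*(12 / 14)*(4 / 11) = 19200 / 1001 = 19.18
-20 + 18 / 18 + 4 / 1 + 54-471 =-432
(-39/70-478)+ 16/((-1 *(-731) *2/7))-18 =-25404909/51170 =-496.48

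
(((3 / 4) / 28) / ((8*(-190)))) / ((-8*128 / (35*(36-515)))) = -1437 / 4980736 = -0.00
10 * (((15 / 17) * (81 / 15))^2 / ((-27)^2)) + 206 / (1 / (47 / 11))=2799088 / 3179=880.49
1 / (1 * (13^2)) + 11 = 1860 / 169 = 11.01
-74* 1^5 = -74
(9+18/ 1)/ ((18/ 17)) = 51/ 2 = 25.50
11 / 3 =3.67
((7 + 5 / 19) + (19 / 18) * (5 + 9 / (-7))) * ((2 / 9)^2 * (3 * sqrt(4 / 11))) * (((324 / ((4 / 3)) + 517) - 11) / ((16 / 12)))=260438 * sqrt(11) / 1539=561.26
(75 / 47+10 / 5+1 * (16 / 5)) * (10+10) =6388 / 47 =135.91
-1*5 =-5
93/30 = 31/10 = 3.10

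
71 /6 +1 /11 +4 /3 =875 /66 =13.26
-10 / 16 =-5 / 8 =-0.62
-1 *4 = -4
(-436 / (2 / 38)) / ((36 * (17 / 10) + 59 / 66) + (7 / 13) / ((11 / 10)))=-35538360 / 268483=-132.37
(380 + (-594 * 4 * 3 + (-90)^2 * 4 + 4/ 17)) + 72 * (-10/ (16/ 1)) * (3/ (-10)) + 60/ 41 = 35780075/ 1394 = 25667.20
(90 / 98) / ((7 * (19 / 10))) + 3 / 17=27201 / 110789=0.25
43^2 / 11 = 168.09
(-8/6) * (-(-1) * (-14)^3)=10976/3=3658.67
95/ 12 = 7.92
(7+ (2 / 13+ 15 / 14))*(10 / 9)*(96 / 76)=19960 / 1729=11.54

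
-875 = -875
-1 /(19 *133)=-1 /2527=-0.00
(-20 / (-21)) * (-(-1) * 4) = 80 / 21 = 3.81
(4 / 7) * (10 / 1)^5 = 400000 / 7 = 57142.86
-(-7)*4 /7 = 4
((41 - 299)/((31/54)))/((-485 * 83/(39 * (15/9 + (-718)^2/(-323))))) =-279816432012/403073315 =-694.21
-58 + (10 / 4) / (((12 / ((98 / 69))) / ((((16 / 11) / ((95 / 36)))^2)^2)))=-318014137913566 / 5485585562875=-57.97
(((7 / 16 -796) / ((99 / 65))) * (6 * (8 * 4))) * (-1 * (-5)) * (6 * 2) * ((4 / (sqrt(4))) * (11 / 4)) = -33095400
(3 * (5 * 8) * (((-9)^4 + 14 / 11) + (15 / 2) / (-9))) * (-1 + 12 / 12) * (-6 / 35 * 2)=0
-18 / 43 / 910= -9 / 19565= -0.00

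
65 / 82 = 0.79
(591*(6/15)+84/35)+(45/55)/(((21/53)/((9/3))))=94323/385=244.99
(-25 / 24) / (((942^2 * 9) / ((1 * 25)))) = -625 / 191670624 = -0.00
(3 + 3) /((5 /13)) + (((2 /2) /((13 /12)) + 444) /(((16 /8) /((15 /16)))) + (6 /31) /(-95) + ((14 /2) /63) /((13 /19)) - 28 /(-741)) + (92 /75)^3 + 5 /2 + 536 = 9880852934189 /12921187500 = 764.70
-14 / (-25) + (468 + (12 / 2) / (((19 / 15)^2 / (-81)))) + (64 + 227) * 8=22505204 / 9025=2493.65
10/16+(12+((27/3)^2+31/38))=94.44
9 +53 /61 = 602 /61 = 9.87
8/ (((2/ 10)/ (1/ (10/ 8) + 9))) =392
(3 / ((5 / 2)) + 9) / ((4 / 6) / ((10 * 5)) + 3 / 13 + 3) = 3.14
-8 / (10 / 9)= -7.20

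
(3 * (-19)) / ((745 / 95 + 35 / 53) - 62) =57399 / 53872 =1.07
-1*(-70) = 70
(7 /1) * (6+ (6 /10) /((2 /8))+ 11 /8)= 68.42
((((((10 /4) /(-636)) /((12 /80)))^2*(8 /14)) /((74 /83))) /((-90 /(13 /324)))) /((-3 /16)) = 134875 /128879934057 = 0.00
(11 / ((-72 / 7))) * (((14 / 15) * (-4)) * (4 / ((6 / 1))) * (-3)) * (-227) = 244706 / 135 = 1812.64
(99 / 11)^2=81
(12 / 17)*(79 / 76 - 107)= -24159 / 323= -74.80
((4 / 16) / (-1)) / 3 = -1 / 12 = -0.08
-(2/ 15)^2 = -4/ 225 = -0.02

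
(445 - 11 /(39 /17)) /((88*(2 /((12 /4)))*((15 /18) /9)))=57942 /715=81.04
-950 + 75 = -875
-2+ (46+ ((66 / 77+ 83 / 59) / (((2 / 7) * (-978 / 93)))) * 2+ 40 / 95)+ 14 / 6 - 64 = -20559167 / 1096338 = -18.75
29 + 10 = 39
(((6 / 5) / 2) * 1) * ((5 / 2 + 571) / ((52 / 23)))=79143 / 520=152.20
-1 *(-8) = 8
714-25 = 689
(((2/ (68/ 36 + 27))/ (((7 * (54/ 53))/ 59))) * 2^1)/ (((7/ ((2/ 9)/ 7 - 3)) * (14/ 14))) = -584749/ 1203930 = -0.49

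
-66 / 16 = -33 / 8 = -4.12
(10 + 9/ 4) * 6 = 73.50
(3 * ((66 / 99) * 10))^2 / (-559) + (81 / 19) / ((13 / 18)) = 5.19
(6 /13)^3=216 /2197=0.10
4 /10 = 2 /5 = 0.40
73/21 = 3.48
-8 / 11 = -0.73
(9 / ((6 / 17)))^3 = 132651 / 8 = 16581.38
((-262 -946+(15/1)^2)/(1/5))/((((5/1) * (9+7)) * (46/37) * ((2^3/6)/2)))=-109113/1472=-74.13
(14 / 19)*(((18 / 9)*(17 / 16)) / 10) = 119 / 760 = 0.16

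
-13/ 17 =-0.76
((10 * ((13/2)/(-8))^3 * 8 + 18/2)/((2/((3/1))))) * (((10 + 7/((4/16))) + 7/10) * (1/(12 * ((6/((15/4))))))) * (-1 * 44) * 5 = 22555.55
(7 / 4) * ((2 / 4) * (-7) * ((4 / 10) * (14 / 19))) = -343 / 190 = -1.81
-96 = -96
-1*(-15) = 15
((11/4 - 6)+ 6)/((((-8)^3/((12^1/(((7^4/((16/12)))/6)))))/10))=-165/76832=-0.00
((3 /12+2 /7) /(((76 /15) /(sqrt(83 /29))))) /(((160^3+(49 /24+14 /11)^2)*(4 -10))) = -6534*sqrt(2407) /44043172733105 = -0.00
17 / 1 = 17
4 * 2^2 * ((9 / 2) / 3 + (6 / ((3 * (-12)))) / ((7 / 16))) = 376 / 21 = 17.90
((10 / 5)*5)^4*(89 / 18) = 445000 / 9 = 49444.44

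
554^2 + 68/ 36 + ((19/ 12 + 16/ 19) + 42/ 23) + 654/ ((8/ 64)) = 4910808937/ 15732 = 312154.14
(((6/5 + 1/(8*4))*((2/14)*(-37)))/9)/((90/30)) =-7289/30240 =-0.24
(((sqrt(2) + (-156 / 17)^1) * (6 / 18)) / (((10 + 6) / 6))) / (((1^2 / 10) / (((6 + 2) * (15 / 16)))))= -2925 / 34 + 75 * sqrt(2) / 8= -72.77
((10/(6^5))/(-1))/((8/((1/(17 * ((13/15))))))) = -25/2291328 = -0.00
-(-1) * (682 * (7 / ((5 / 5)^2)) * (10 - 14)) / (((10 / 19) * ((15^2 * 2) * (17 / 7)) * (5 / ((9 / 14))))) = -45353 / 10625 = -4.27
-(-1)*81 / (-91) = -81 / 91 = -0.89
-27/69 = -9/23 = -0.39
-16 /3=-5.33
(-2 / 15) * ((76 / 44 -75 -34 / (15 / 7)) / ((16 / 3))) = 3677 / 1650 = 2.23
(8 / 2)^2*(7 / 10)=56 / 5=11.20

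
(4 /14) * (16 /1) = 32 /7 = 4.57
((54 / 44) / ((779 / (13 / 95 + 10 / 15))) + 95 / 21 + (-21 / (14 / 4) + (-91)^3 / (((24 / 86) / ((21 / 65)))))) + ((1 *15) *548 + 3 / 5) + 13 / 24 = -118186832110121 / 136761240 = -864183.68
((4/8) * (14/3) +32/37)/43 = 355/4773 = 0.07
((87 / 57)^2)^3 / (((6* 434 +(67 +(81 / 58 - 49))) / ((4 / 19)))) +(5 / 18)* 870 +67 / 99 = 1087712601249686848 / 4488291792303759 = 242.34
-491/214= -2.29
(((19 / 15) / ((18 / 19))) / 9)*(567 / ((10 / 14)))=17689 / 150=117.93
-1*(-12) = 12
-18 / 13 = -1.38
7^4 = 2401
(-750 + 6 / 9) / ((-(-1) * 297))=-2.52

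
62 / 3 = 20.67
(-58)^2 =3364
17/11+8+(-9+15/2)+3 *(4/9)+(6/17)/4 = 5311/561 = 9.47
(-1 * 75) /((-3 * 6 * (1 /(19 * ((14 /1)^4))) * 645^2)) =364952 /49923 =7.31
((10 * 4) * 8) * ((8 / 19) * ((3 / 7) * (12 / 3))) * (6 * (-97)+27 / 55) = -134315.48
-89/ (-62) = 89/ 62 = 1.44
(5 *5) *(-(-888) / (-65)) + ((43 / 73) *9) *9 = -278841 / 949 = -293.83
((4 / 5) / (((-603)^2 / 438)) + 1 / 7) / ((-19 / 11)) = -6711133 / 80599995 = -0.08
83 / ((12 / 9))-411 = -1395 / 4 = -348.75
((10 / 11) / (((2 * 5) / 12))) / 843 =4 / 3091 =0.00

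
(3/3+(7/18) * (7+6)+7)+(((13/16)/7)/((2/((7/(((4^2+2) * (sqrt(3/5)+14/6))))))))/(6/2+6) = 4918535/376704 - 13 * sqrt(15)/125568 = 13.06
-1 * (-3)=3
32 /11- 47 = -44.09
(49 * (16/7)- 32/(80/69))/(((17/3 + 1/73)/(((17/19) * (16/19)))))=6284424/561355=11.20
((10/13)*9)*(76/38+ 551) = 3828.46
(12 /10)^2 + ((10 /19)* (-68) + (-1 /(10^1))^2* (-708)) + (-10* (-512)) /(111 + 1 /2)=475583 /105925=4.49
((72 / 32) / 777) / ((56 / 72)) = 27 / 7252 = 0.00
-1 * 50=-50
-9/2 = -4.50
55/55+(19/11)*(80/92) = 633/253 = 2.50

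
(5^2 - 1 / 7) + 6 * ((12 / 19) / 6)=3390 / 133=25.49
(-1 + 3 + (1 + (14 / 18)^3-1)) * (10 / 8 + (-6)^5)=-56009299 / 2916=-19207.58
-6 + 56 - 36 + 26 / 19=292 / 19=15.37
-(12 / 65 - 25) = 1613 / 65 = 24.82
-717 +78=-639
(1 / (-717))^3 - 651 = -239959780264 / 368601813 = -651.00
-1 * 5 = -5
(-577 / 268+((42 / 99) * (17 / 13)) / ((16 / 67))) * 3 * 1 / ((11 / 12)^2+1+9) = 704250 / 14955941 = 0.05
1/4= 0.25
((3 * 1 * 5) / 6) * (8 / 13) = 20 / 13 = 1.54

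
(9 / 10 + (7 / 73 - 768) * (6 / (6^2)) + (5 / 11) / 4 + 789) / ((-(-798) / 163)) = 135.23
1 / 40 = 0.02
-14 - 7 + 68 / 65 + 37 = 1108 / 65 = 17.05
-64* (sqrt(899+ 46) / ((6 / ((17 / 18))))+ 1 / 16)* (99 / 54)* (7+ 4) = -16456* sqrt(105) / 27-242 / 3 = -6325.99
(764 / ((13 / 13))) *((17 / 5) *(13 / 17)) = 9932 / 5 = 1986.40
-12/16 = -3/4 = -0.75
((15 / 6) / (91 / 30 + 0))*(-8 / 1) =-600 / 91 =-6.59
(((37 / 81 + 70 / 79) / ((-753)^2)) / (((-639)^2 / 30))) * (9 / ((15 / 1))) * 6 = 0.00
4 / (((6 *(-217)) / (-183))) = 122 / 217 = 0.56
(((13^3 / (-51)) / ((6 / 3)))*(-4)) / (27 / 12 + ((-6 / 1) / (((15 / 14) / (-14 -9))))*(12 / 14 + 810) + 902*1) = 87880 / 107449503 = 0.00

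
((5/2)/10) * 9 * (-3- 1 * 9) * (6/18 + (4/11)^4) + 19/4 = -276545/58564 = -4.72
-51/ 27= -17/ 9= -1.89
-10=-10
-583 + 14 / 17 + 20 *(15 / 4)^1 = -8622 / 17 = -507.18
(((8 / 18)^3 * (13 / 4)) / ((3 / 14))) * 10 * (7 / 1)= 203840 / 2187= 93.21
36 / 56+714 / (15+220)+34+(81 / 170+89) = 3555963 / 27965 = 127.16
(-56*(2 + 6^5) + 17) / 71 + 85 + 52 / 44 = -4723753 / 781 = -6048.34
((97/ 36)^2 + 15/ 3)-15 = -3551/ 1296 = -2.74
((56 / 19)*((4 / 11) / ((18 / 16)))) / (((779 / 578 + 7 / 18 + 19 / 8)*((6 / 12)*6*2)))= 0.04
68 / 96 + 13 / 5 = 397 / 120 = 3.31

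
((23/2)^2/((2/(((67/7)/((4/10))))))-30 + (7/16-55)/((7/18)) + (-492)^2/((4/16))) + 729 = 108684461/112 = 970396.97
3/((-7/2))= -6/7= -0.86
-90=-90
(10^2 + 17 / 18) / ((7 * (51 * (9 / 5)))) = 9085 / 57834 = 0.16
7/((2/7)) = 49/2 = 24.50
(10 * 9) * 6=540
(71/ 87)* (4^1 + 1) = 355/ 87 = 4.08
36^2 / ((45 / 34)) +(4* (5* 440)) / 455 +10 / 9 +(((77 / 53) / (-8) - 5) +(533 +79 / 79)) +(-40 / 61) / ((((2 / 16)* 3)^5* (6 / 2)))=12859819523921 / 8578959480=1499.00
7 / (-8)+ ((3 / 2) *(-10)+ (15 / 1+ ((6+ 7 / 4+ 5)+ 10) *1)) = 21.88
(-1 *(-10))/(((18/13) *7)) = 65/63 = 1.03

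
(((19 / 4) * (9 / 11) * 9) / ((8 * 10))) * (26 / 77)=20007 / 135520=0.15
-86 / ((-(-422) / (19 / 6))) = -817 / 1266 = -0.65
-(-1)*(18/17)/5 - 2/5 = -16/85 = -0.19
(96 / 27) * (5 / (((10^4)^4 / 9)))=1 / 62500000000000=0.00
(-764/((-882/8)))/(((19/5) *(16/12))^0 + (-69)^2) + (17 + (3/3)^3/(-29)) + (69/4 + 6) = 4898525213/121802436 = 40.22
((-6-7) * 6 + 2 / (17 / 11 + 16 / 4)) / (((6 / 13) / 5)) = -153920 / 183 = -841.09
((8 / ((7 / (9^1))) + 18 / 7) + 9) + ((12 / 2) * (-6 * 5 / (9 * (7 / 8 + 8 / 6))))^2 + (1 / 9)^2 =103.89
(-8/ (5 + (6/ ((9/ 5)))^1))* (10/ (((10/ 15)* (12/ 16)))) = -96/ 5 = -19.20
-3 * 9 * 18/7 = -486/7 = -69.43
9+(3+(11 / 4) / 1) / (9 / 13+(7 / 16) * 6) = 161 / 15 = 10.73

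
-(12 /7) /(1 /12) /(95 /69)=-9936 /665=-14.94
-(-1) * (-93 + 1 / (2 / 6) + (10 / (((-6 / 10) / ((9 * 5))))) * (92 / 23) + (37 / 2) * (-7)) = -6439 / 2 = -3219.50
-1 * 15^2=-225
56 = 56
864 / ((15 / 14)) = 4032 / 5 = 806.40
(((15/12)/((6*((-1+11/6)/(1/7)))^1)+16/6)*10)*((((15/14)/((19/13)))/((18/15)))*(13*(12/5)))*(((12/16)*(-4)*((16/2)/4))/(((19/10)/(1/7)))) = -28772250/123823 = -232.37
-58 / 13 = -4.46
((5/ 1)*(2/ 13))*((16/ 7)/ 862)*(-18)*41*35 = -295200/ 5603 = -52.69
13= 13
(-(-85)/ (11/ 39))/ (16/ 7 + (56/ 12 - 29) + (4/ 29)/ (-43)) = -17361981/ 1270379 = -13.67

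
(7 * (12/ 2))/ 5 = 42/ 5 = 8.40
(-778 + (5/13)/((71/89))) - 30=-745339/923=-807.52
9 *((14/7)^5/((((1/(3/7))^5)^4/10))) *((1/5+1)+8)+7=558638249922772903/79792266297612001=7.00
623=623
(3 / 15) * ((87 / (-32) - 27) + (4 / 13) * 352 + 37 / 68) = 559629 / 35360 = 15.83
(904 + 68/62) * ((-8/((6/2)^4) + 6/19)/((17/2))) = 23.11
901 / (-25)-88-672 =-19901 / 25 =-796.04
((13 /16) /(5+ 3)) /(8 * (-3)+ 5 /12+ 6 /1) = -39 /6752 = -0.01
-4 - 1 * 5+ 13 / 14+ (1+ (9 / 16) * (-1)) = -855 / 112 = -7.63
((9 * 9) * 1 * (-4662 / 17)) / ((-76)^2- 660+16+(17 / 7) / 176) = -155076768 / 35828299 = -4.33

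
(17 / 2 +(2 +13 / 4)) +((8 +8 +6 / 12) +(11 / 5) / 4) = 154 / 5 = 30.80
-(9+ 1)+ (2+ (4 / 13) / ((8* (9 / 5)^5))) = -12279067 / 1535274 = -8.00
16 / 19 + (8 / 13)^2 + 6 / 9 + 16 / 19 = 26294 / 9633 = 2.73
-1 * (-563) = 563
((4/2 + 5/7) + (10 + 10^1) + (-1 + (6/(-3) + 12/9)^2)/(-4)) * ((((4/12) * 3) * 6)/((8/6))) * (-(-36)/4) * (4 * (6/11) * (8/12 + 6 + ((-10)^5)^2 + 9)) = 1554930002436057/77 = 20193896135533.21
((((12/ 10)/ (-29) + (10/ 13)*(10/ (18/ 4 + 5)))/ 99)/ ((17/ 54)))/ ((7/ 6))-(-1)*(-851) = -39895450937/ 46881835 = -850.98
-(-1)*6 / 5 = 6 / 5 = 1.20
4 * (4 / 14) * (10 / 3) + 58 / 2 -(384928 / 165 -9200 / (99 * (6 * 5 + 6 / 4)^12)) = -404616374907474647670731959 / 175913474781547254585645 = -2300.09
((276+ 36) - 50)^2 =68644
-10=-10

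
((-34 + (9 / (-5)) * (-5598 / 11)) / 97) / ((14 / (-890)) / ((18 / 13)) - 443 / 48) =-621729792 / 631805911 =-0.98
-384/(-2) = 192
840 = 840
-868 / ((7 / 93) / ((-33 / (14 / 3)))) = 570834 / 7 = 81547.71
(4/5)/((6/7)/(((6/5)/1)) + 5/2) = 0.25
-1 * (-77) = 77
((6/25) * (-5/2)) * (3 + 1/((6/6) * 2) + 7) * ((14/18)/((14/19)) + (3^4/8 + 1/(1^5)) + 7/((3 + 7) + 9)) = -120169/1520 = -79.06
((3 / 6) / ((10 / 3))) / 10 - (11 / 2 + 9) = -2897 / 200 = -14.48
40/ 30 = 4/ 3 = 1.33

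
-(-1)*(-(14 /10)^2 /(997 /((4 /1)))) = -196 /24925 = -0.01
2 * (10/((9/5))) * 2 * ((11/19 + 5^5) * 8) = 95017600/171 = 555658.48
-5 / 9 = -0.56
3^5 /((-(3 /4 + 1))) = -972 /7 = -138.86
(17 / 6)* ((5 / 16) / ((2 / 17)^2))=24565 / 384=63.97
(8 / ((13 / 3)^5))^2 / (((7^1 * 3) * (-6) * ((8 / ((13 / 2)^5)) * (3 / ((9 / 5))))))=-19683 / 103962040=-0.00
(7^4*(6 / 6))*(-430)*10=-10324300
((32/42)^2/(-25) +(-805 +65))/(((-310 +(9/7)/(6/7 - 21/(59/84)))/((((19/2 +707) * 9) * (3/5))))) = 70113909595956/7592286625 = 9234.89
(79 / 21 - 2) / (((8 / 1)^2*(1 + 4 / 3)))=37 / 3136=0.01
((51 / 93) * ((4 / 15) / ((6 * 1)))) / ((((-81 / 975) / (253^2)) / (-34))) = 4809636260 / 7533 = 638475.54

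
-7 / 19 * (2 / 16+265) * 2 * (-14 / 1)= 103929 / 38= 2734.97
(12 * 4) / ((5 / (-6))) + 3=-273 / 5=-54.60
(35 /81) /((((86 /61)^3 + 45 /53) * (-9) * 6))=-421049755 /192128444262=-0.00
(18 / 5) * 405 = 1458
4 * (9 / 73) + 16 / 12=400 / 219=1.83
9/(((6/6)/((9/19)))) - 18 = -13.74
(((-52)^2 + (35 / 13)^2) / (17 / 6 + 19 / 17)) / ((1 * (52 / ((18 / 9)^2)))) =46736502 / 885391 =52.79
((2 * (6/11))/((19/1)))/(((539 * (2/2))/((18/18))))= 12/112651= 0.00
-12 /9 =-4 /3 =-1.33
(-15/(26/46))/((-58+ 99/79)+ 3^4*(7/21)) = 5451/6110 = 0.89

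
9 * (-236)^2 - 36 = 501228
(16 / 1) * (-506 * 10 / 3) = -80960 / 3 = -26986.67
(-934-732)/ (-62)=833/ 31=26.87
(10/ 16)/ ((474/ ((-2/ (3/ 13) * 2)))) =-65/ 2844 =-0.02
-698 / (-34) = 349 / 17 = 20.53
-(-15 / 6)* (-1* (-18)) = 45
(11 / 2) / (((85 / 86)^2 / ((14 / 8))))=142373 / 14450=9.85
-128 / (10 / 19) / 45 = -1216 / 225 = -5.40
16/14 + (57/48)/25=3333/2800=1.19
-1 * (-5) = 5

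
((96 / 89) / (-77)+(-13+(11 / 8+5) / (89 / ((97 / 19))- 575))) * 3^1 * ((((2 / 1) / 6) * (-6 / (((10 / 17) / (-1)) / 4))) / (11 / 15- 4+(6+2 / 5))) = -1969709459661 / 11613313096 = -169.61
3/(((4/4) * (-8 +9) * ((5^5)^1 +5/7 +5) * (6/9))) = 7/4870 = 0.00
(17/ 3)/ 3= 17/ 9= 1.89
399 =399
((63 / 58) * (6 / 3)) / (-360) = -7 / 1160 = -0.01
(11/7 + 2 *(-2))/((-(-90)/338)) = -2873/315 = -9.12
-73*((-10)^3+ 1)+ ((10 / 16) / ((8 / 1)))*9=4667373 / 64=72927.70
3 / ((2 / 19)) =28.50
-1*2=-2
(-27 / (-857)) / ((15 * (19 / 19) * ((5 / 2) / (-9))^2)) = 2916 / 107125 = 0.03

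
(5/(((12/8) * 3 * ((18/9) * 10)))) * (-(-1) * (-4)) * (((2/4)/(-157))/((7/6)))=2/3297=0.00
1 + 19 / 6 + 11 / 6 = 6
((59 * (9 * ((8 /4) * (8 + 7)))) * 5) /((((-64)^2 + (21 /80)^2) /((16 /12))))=679680000 /26214841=25.93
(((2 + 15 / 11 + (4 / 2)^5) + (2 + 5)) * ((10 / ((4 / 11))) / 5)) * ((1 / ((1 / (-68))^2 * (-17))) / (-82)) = 31688 / 41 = 772.88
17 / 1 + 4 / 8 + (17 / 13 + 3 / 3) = 515 / 26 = 19.81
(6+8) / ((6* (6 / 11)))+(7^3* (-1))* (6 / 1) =-36967 / 18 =-2053.72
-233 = -233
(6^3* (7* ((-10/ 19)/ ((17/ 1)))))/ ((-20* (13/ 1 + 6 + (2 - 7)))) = 0.17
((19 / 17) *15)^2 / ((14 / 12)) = 487350 / 2023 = 240.90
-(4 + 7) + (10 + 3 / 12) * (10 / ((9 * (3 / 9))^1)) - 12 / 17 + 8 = 3107 / 102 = 30.46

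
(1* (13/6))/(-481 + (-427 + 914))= 13/36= 0.36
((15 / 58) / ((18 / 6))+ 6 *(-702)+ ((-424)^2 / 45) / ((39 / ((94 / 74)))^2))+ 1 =-22861893140093 / 5434669890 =-4206.68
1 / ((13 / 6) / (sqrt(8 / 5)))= 12 * sqrt(10) / 65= 0.58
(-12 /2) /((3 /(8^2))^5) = -26512143.80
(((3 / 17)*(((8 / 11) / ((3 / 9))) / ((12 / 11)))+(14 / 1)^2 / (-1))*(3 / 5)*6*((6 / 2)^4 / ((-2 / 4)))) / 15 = 3232872 / 425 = 7606.76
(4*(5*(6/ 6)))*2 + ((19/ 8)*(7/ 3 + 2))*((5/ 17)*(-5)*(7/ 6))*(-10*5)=1129585/ 1224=922.86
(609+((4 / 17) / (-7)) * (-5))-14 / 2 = 71658 / 119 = 602.17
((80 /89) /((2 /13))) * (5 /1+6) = 5720 /89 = 64.27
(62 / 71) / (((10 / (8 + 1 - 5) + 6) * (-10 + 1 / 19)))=-2356 / 228123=-0.01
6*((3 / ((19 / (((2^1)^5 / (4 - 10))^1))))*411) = -39456 / 19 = -2076.63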